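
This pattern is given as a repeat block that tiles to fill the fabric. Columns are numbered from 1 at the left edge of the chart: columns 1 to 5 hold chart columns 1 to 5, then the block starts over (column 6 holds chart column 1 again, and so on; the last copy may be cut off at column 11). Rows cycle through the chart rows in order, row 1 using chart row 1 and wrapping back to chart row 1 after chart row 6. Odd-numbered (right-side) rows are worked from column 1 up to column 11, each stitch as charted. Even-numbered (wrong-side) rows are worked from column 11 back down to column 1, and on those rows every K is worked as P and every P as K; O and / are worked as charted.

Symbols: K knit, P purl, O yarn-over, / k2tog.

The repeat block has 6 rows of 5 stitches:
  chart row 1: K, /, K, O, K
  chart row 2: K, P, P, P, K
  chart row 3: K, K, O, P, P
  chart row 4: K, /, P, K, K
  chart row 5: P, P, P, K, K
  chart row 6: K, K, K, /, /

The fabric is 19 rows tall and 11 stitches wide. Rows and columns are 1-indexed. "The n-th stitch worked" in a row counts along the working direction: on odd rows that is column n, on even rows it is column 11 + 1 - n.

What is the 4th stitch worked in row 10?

Row 10 uses chart row ((10-1) mod 6)+1 = 4. Row 10 is even, so WS.
Chart row 4 tiled across columns 1-11: K / P K K K / P K K K
Wrong side: read the tiled row from column 11 down to 1 and exchange K with P (leave O, /).
Row 10 as worked: P P P K / P P P K / P
Counting 4 along the worked row gives K.

== STITCH ==
K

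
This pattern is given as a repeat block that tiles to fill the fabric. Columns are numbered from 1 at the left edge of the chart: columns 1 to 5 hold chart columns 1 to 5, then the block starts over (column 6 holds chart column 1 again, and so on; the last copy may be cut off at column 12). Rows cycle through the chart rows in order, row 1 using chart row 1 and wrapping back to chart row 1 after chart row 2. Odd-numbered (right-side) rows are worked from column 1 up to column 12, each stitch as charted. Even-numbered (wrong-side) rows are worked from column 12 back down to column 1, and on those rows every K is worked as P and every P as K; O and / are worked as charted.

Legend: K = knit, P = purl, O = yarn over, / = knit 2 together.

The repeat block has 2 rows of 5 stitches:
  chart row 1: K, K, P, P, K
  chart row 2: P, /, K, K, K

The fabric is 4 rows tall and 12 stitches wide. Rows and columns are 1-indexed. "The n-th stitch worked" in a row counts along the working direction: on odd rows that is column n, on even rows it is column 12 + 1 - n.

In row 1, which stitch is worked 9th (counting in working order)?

Result:
P

Derivation:
Row 1: (1-1) mod 2 = 0, so use chart row 1. Odd row -> RS.
Chart row 1 tiled across columns 1-12: K K P P K K K P P K K K
RS row: no reversal, no swap; stitch n worked = column n.
Stitch 9 in working order -> P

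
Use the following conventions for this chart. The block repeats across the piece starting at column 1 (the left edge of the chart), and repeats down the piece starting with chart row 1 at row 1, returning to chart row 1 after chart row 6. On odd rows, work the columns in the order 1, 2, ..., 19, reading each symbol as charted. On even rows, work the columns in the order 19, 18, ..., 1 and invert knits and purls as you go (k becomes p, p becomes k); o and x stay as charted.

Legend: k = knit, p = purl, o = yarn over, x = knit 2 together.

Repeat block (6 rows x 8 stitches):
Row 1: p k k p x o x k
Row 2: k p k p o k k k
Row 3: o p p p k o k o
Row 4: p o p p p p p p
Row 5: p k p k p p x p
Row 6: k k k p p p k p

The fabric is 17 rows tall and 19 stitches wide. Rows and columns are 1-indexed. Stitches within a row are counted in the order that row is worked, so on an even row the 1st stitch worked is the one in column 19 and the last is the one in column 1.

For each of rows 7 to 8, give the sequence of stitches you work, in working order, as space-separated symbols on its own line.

Rows as worked:
p k k p x o x k p k k p x o x k p k k
p k p p p p o k p k p p p p o k p k p

Derivation:
Row 7: chart row 1, RS - tile across columns 1-19 and work as-is.
Row 8: chart row 2, WS - tiled (columns 1-19): k p k p o k k k k p k p o k k k k p k; work from column 19 back to 1 with k<->p swapped.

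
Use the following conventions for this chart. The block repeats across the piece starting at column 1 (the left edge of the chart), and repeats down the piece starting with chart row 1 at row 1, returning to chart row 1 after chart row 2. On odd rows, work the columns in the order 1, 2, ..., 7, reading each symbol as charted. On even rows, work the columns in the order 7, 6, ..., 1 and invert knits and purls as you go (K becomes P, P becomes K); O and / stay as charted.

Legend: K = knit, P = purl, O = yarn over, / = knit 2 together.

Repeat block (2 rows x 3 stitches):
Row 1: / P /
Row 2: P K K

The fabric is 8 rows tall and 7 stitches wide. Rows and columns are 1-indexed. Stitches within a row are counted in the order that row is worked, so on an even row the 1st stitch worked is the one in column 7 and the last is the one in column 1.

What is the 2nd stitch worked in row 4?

Stitch:
P

Derivation:
Row 4 uses chart row ((4-1) mod 2)+1 = 2. Row 4 is even, so WS.
Chart row 2 tiled across columns 1-7: P K K P K K P
WS row: flip the tiled sequence (start at column 7) and apply K<->P; O and / stay.
Row 4 as worked: K P P K P P K
Stitch 2 in working order -> P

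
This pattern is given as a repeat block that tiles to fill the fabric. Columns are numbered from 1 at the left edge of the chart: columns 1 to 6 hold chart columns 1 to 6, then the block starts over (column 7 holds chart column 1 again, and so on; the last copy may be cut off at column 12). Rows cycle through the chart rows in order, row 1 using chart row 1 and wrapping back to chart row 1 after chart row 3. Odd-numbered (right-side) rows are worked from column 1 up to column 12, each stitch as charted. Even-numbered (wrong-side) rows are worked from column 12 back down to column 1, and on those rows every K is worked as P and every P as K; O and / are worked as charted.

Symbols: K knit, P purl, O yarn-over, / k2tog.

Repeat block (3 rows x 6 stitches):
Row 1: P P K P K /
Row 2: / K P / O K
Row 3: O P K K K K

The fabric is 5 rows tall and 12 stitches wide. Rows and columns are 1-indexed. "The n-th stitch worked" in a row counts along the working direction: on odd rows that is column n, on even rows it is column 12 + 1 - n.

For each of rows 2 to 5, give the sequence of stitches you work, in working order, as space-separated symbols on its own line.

== ROWS AS WORKED ==
P O / K P / P O / K P /
O P K K K K O P K K K K
/ P K P K K / P K P K K
/ K P / O K / K P / O K

Derivation:
Row 2: chart row 2, WS - tiled (columns 1-12): / K P / O K / K P / O K; work from column 12 back to 1 with K<->P swapped.
Row 3: chart row 3, RS - tile across columns 1-12 and work as-is.
Row 4: chart row 1, WS - tiled (columns 1-12): P P K P K / P P K P K /; work from column 12 back to 1 with K<->P swapped.
Row 5: chart row 2, RS - tile across columns 1-12 and work as-is.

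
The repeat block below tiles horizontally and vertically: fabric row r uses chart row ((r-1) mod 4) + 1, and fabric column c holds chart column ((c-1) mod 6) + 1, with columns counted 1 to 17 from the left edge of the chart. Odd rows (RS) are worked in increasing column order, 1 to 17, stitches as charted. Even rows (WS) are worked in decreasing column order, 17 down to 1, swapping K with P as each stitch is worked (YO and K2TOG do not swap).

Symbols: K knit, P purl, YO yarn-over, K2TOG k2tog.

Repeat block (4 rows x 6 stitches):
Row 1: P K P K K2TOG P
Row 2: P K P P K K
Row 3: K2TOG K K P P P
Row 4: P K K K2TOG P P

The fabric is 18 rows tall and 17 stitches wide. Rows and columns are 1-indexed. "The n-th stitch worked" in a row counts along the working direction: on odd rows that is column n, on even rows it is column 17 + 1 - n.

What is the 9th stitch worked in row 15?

For row 15: chart row = ((15-1) mod 4) + 1 = 3; this is a RS (odd) row.
Chart row 3 tiled across columns 1-17: K2TOG K K P P P K2TOG K K P P P K2TOG K K P P
Right side: take the tiled row as-is (worked left to right from column 1).
The 9th stitch worked is K.

Stitch:
K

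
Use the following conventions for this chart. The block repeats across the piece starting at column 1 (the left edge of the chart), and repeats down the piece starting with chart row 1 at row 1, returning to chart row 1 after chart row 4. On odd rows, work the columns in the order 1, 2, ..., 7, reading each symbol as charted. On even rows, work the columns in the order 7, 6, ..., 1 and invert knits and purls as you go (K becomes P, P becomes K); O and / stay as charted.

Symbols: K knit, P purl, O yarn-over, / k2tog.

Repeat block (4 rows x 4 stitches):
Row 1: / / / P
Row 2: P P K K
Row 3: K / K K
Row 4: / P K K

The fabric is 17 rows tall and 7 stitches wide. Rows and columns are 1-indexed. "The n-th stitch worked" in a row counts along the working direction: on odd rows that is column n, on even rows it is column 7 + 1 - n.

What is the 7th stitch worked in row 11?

Stitch:
K

Derivation:
Row 11: (11-1) mod 4 = 2, so use chart row 3. Odd row -> RS.
Chart row 3 tiled across columns 1-7: K / K K K / K
Right side: take the tiled row as-is (worked left to right from column 1).
The 7th stitch worked is K.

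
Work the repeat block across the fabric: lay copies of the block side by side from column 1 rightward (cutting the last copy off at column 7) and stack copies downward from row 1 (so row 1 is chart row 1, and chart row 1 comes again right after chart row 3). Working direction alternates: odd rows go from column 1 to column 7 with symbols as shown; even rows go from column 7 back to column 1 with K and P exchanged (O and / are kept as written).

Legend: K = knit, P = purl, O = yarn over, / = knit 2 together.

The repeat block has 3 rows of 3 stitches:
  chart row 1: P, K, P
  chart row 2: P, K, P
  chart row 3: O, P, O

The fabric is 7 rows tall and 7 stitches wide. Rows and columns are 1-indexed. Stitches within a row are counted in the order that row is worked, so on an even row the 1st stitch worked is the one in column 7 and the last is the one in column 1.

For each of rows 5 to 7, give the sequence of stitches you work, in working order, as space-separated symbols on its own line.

Result:
P K P P K P P
O O K O O K O
P K P P K P P

Derivation:
Row 5: chart row 2, RS - tile across columns 1-7 and work as-is.
Row 6: chart row 3, WS - tiled (columns 1-7): O P O O P O O; work from column 7 back to 1 with K<->P swapped.
Row 7: chart row 1, RS - tile across columns 1-7 and work as-is.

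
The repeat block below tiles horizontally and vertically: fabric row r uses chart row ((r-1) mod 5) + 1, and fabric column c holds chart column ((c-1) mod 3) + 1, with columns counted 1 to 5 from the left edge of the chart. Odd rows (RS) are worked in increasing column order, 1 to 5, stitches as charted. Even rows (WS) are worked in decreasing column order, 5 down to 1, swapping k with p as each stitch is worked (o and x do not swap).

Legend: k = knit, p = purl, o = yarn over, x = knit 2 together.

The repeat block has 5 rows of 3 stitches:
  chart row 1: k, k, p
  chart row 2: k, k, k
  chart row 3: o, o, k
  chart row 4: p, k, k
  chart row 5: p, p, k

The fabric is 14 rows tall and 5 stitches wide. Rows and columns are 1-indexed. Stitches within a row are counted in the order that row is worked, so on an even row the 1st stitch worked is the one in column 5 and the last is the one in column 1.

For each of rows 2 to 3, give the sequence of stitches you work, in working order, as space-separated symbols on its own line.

Rows as worked:
p p p p p
o o k o o

Derivation:
Row 2: chart row 2, WS - tiled (columns 1-5): k k k k k; work from column 5 back to 1 with k<->p swapped.
Row 3: chart row 3, RS - tile across columns 1-5 and work as-is.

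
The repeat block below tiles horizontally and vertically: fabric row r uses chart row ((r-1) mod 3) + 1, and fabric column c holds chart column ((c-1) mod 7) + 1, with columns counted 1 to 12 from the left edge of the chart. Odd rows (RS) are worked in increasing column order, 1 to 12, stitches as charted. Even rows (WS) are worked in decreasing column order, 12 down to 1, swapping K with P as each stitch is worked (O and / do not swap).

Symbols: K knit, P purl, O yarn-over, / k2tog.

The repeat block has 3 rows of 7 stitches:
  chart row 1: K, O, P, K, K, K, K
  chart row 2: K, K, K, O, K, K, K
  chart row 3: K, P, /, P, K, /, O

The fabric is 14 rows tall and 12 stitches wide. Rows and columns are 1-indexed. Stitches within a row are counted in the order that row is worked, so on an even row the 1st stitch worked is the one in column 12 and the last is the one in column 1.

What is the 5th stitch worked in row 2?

== STITCH ==
P

Derivation:
Row 2: (2-1) mod 3 = 1, so use chart row 2. Even row -> WS.
Chart row 2 tiled across columns 1-12: K K K O K K K K K K O K
WS: work from column 12 back to column 1 (reverse the tiled row), swapping K<->P (O and / unchanged).
Row 2 as worked: P O P P P P P P O P P P
Stitch 5 in working order -> P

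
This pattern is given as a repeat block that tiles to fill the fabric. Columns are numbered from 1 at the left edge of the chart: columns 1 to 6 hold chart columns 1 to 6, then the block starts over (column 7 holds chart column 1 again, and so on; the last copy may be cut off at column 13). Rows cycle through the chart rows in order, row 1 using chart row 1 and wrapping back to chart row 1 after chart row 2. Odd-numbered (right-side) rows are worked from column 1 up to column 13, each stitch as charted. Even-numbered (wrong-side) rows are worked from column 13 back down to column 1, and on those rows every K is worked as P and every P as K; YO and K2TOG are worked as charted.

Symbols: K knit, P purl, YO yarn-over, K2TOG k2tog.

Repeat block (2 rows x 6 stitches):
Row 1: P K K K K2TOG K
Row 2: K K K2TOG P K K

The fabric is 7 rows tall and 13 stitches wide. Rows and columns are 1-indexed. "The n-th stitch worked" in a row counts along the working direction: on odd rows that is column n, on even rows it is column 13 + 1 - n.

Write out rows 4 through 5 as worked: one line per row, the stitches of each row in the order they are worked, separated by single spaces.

Result:
P P P K K2TOG P P P P K K2TOG P P
P K K K K2TOG K P K K K K2TOG K P

Derivation:
Row 4: chart row 2, WS - tiled (columns 1-13): K K K2TOG P K K K K K2TOG P K K K; work from column 13 back to 1 with K<->P swapped.
Row 5: chart row 1, RS - tile across columns 1-13 and work as-is.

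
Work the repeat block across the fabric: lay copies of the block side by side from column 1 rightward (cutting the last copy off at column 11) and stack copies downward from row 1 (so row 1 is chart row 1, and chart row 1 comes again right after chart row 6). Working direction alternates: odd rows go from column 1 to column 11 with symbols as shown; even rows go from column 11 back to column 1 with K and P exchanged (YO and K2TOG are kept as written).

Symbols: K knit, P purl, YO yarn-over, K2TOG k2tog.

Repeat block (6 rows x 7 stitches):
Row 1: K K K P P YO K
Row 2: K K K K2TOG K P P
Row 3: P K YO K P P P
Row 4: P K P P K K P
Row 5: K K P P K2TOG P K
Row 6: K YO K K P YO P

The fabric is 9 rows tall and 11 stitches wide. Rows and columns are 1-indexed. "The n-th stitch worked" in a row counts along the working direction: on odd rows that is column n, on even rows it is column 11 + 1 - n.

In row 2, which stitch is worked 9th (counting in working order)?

== STITCH ==
P

Derivation:
For row 2: chart row = ((2-1) mod 6) + 1 = 2; this is a WS (even) row.
Chart row 2 tiled across columns 1-11: K K K K2TOG K P P K K K K2TOG
Wrong side: read the tiled row from column 11 down to 1 and exchange K with P (leave YO, K2TOG).
Row 2 as worked: K2TOG P P P K K P K2TOG P P P
Stitch 9 in working order -> P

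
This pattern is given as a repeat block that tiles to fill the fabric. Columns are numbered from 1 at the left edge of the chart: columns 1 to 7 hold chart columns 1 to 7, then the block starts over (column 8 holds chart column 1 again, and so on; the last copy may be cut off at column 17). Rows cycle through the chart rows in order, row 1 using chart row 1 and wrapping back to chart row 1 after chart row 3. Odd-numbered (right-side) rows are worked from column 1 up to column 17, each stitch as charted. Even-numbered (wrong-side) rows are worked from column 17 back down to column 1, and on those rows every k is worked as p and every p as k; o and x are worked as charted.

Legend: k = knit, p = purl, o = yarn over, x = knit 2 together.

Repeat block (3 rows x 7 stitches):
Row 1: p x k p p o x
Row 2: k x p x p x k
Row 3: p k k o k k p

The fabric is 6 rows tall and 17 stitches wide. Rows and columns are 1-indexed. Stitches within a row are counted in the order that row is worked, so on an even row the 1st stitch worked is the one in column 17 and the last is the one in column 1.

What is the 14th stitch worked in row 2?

== STITCH ==
x

Derivation:
Row 2 uses chart row ((2-1) mod 3)+1 = 2. Row 2 is even, so WS.
Chart row 2 tiled across columns 1-17: k x p x p x k k x p x p x k k x p
WS: work from column 17 back to column 1 (reverse the tiled row), swapping k<->p (o and x unchanged).
Row 2 as worked: k x p p x k x k x p p x k x k x p
Counting 14 along the worked row gives x.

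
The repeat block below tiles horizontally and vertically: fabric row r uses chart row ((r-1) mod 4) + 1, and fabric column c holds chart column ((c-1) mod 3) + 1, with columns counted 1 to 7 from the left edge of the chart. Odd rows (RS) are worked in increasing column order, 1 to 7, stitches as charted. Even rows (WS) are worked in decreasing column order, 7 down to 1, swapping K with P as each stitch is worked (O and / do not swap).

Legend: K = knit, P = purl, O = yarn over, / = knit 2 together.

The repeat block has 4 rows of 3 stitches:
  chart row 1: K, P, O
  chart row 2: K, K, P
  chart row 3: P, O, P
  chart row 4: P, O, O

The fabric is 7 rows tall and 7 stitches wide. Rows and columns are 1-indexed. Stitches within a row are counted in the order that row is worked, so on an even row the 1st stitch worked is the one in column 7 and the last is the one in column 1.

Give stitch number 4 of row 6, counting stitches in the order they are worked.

Row 6 uses chart row ((6-1) mod 4)+1 = 2. Row 6 is even, so WS.
Chart row 2 tiled across columns 1-7: K K P K K P K
Wrong side: read the tiled row from column 7 down to 1 and exchange K with P (leave O, /).
Row 6 as worked: P K P P K P P
Counting 4 along the worked row gives P.

Stitch:
P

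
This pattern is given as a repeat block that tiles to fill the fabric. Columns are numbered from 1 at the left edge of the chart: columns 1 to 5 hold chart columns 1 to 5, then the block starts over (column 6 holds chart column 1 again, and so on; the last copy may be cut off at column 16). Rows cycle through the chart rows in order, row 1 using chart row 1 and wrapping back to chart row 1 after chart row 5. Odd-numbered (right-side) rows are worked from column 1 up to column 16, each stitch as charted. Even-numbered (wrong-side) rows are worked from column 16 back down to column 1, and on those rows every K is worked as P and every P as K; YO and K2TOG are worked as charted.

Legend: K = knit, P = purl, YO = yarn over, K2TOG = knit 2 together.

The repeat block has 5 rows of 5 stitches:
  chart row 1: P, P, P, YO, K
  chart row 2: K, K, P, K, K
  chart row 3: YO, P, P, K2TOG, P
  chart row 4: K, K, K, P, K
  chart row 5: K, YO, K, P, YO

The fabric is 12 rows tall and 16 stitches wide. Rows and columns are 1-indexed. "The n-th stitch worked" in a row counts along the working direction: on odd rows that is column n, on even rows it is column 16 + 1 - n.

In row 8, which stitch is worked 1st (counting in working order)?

Row 8 uses chart row ((8-1) mod 5)+1 = 3. Row 8 is even, so WS.
Chart row 3 tiled across columns 1-16: YO P P K2TOG P YO P P K2TOG P YO P P K2TOG P YO
Wrong side: read the tiled row from column 16 down to 1 and exchange K with P (leave YO, K2TOG).
Row 8 as worked: YO K K2TOG K K YO K K2TOG K K YO K K2TOG K K YO
The 1st stitch worked is YO.

== STITCH ==
YO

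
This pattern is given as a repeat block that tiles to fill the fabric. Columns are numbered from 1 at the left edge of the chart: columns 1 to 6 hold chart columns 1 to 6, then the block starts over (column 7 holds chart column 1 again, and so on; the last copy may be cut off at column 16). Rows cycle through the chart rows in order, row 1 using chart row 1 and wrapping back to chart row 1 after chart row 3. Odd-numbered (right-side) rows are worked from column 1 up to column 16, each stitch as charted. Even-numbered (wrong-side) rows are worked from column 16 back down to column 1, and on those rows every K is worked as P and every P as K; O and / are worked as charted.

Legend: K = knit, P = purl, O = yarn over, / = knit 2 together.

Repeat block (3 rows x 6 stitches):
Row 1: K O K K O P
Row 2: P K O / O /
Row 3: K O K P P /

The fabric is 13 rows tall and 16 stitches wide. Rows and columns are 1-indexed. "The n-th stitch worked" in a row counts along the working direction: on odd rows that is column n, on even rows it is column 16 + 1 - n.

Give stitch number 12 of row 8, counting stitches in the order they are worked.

Row 8: (8-1) mod 3 = 1, so use chart row 2. Even row -> WS.
Chart row 2 tiled across columns 1-16: P K O / O / P K O / O / P K O /
WS: work from column 16 back to column 1 (reverse the tiled row), swapping K<->P (O and / unchanged).
Row 8 as worked: / O P K / O / O P K / O / O P K
The 12th stitch worked is O.

Stitch:
O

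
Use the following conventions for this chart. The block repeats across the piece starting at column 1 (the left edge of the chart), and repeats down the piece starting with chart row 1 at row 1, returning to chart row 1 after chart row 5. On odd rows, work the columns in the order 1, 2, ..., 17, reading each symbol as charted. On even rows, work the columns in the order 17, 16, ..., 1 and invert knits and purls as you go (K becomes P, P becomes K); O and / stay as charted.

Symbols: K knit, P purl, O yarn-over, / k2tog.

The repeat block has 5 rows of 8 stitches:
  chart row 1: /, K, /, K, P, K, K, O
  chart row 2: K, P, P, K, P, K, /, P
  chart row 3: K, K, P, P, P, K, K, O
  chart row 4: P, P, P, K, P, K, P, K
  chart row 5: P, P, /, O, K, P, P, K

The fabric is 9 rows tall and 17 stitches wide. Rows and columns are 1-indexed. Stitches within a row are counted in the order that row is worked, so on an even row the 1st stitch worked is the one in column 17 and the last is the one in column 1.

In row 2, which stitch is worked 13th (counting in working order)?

Result:
K

Derivation:
Row 2 uses chart row ((2-1) mod 5)+1 = 2. Row 2 is even, so WS.
Chart row 2 tiled across columns 1-17: K P P K P K / P K P P K P K / P K
WS row: flip the tiled sequence (start at column 17) and apply K<->P; O and / stay.
Row 2 as worked: P K / P K P K K P K / P K P K K P
The 13th stitch worked is K.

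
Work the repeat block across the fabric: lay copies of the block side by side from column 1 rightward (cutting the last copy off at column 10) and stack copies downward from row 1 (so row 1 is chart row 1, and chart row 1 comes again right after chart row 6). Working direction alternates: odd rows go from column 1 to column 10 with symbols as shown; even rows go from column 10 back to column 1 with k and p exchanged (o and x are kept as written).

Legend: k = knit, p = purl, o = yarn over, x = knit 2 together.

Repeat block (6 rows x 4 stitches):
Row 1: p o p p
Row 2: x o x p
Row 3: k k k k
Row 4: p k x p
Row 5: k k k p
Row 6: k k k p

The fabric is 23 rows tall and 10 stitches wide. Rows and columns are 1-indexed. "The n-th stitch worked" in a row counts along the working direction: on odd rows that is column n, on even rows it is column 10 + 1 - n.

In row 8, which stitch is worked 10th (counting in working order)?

Result:
x

Derivation:
Row 8: (8-1) mod 6 = 1, so use chart row 2. Even row -> WS.
Chart row 2 tiled across columns 1-10: x o x p x o x p x o
WS row: flip the tiled sequence (start at column 10) and apply k<->p; o and x stay.
Row 8 as worked: o x k x o x k x o x
Counting 10 along the worked row gives x.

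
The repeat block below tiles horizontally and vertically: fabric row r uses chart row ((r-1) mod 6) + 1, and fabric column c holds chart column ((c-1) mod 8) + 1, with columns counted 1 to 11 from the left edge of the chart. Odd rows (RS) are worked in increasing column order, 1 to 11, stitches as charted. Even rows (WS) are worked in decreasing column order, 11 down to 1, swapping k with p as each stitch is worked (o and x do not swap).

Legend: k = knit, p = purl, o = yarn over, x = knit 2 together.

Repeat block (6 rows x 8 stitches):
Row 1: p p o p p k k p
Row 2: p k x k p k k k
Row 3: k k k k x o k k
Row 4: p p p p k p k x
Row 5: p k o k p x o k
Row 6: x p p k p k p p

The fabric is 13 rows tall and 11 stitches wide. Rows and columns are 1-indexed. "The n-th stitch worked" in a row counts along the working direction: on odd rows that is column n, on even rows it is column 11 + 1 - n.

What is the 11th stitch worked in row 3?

== STITCH ==
k

Derivation:
Row 3 uses chart row ((3-1) mod 6)+1 = 3. Row 3 is odd, so RS.
Chart row 3 tiled across columns 1-11: k k k k x o k k k k k
RS row: no reversal, no swap; stitch n worked = column n.
Counting 11 along the worked row gives k.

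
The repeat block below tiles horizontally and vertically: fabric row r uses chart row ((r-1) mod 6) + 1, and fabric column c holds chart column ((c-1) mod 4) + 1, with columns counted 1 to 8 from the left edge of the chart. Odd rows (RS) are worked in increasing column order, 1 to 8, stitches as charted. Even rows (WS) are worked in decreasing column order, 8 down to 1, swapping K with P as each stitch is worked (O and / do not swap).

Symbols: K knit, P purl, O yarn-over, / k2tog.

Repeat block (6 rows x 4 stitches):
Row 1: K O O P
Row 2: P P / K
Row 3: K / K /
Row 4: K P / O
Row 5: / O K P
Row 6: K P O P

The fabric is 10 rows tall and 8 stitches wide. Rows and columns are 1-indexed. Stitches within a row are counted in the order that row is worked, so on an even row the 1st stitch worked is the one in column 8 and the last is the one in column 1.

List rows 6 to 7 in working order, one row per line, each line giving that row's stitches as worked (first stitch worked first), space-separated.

Result:
K O K P K O K P
K O O P K O O P

Derivation:
Row 6: chart row 6, WS - tiled (columns 1-8): K P O P K P O P; work from column 8 back to 1 with K<->P swapped.
Row 7: chart row 1, RS - tile across columns 1-8 and work as-is.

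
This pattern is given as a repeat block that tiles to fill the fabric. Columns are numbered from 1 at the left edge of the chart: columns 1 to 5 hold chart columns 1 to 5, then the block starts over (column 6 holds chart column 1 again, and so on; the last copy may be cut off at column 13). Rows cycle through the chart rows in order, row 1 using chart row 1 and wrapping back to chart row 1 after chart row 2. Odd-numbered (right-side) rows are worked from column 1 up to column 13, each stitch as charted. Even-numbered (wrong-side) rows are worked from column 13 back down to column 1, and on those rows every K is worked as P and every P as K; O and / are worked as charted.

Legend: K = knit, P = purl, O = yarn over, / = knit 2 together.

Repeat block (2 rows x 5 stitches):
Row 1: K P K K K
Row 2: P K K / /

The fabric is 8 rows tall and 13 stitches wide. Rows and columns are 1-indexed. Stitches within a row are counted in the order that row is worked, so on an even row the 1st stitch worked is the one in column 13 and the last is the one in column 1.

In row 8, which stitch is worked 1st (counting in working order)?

For row 8: chart row = ((8-1) mod 2) + 1 = 2; this is a WS (even) row.
Chart row 2 tiled across columns 1-13: P K K / / P K K / / P K K
WS row: flip the tiled sequence (start at column 13) and apply K<->P; O and / stay.
Row 8 as worked: P P K / / P P K / / P P K
Counting 1 along the worked row gives P.

Result:
P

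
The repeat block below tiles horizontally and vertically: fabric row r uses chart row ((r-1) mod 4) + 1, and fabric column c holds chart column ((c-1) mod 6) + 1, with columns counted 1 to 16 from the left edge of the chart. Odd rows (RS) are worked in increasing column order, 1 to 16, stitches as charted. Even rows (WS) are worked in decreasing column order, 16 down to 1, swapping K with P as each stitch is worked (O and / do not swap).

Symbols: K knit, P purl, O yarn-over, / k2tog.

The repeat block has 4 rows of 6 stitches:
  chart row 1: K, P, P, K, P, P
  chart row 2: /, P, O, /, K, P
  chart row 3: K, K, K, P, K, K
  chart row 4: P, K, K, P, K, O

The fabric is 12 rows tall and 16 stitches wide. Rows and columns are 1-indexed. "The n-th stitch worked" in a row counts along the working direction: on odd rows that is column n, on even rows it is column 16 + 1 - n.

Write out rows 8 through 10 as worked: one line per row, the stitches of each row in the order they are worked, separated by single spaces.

Row 8: chart row 4, WS - tiled (columns 1-16): P K K P K O P K K P K O P K K P; work from column 16 back to 1 with K<->P swapped.
Row 9: chart row 1, RS - tile across columns 1-16 and work as-is.
Row 10: chart row 2, WS - tiled (columns 1-16): / P O / K P / P O / K P / P O /; work from column 16 back to 1 with K<->P swapped.

Result:
K P P K O P K P P K O P K P P K
K P P K P P K P P K P P K P P K
/ O K / K P / O K / K P / O K /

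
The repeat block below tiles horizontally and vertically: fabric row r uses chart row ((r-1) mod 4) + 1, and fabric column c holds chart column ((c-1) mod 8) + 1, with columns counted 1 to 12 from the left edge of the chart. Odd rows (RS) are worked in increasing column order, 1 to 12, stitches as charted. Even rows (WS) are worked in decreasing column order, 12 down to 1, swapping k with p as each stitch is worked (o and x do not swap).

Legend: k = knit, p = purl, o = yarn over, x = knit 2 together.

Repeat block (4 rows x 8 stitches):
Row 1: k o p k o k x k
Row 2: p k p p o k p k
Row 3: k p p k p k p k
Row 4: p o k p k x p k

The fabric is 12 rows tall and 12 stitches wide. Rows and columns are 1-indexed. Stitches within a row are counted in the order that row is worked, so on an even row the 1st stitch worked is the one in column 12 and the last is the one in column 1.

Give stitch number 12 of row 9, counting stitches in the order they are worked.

Stitch:
k

Derivation:
Row 9: (9-1) mod 4 = 0, so use chart row 1. Odd row -> RS.
Chart row 1 tiled across columns 1-12: k o p k o k x k k o p k
RS row: no reversal, no swap; stitch n worked = column n.
Counting 12 along the worked row gives k.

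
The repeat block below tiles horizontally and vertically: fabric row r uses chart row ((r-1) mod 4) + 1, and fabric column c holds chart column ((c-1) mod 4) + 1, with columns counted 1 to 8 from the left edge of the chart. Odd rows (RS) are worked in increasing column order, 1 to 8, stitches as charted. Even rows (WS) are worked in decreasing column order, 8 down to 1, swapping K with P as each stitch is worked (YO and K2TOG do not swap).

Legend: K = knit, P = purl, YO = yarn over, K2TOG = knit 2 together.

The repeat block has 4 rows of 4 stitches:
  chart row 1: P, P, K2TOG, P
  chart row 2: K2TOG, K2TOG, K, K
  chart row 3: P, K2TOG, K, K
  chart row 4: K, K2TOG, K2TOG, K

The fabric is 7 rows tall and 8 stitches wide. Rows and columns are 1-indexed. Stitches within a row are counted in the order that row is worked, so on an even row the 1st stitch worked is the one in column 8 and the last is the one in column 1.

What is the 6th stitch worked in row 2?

For row 2: chart row = ((2-1) mod 4) + 1 = 2; this is a WS (even) row.
Chart row 2 tiled across columns 1-8: K2TOG K2TOG K K K2TOG K2TOG K K
WS row: flip the tiled sequence (start at column 8) and apply K<->P; YO and K2TOG stay.
Row 2 as worked: P P K2TOG K2TOG P P K2TOG K2TOG
Counting 6 along the worked row gives P.

Result:
P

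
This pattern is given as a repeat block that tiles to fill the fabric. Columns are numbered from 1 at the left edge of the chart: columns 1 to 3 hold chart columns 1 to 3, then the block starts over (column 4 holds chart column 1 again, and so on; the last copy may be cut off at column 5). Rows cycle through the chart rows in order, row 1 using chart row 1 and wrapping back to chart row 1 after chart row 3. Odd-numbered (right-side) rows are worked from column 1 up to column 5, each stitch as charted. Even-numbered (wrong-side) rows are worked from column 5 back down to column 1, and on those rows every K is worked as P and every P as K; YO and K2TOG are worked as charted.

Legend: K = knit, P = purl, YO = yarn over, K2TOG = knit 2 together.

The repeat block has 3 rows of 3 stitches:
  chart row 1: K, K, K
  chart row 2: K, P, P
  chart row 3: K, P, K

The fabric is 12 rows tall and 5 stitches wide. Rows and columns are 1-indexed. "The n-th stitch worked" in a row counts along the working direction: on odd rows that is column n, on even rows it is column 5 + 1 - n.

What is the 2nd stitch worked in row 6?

Row 6: (6-1) mod 3 = 2, so use chart row 3. Even row -> WS.
Chart row 3 tiled across columns 1-5: K P K K P
WS: work from column 5 back to column 1 (reverse the tiled row), swapping K<->P (YO and K2TOG unchanged).
Row 6 as worked: K P P K P
Stitch 2 in working order -> P

== STITCH ==
P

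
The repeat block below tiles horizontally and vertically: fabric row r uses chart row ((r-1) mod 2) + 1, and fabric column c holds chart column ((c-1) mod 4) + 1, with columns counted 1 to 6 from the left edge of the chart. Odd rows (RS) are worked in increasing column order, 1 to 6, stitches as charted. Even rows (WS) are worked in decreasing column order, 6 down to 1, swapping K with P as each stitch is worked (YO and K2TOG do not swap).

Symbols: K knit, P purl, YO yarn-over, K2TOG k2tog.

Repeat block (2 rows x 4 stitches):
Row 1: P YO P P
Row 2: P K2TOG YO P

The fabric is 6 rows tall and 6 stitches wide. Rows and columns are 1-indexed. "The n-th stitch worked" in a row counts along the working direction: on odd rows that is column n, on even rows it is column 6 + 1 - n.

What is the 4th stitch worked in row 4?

Row 4: (4-1) mod 2 = 1, so use chart row 2. Even row -> WS.
Chart row 2 tiled across columns 1-6: P K2TOG YO P P K2TOG
Wrong side: read the tiled row from column 6 down to 1 and exchange K with P (leave YO, K2TOG).
Row 4 as worked: K2TOG K K YO K2TOG K
Counting 4 along the worked row gives YO.

Stitch:
YO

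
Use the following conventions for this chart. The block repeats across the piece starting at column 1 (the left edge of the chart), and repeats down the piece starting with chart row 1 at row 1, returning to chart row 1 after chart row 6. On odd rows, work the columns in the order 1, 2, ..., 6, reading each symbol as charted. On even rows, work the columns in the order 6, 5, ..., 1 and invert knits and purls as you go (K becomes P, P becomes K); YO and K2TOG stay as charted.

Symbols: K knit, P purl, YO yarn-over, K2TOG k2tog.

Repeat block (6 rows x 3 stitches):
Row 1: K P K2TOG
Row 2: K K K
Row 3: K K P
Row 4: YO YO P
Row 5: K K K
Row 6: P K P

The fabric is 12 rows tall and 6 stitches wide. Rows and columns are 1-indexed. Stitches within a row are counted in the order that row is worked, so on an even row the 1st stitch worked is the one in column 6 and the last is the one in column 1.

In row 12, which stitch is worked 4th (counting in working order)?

Result:
K

Derivation:
Row 12: (12-1) mod 6 = 5, so use chart row 6. Even row -> WS.
Chart row 6 tiled across columns 1-6: P K P P K P
WS row: flip the tiled sequence (start at column 6) and apply K<->P; YO and K2TOG stay.
Row 12 as worked: K P K K P K
Stitch 4 in working order -> K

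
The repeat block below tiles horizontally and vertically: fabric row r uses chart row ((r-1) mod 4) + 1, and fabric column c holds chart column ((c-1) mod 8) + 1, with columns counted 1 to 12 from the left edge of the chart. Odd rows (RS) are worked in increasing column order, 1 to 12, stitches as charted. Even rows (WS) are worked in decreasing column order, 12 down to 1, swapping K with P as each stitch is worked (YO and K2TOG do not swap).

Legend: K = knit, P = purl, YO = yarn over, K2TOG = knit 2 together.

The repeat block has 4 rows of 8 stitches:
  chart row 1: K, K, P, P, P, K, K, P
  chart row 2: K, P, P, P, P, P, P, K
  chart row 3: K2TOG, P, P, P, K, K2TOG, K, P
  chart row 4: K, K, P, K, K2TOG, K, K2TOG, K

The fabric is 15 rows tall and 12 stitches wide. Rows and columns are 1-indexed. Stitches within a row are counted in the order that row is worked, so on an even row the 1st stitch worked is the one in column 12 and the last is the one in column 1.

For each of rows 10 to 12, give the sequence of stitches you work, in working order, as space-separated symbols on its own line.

Result:
K K K P P K K K K K K P
K2TOG P P P K K2TOG K P K2TOG P P P
P K P P P K2TOG P K2TOG P K P P

Derivation:
Row 10: chart row 2, WS - tiled (columns 1-12): K P P P P P P K K P P P; work from column 12 back to 1 with K<->P swapped.
Row 11: chart row 3, RS - tile across columns 1-12 and work as-is.
Row 12: chart row 4, WS - tiled (columns 1-12): K K P K K2TOG K K2TOG K K K P K; work from column 12 back to 1 with K<->P swapped.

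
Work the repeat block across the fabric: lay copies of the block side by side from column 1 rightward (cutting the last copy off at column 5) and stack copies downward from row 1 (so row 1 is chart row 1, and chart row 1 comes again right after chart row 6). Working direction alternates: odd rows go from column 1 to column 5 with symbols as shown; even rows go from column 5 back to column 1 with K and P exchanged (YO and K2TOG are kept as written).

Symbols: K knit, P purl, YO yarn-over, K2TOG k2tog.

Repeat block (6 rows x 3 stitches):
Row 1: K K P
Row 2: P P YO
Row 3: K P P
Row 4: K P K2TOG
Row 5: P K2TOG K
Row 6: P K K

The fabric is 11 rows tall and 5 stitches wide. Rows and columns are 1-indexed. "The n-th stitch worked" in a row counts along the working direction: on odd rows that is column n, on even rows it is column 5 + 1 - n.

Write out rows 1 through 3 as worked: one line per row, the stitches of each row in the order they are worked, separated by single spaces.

Result:
K K P K K
K K YO K K
K P P K P

Derivation:
Row 1: chart row 1, RS - tile across columns 1-5 and work as-is.
Row 2: chart row 2, WS - tiled (columns 1-5): P P YO P P; work from column 5 back to 1 with K<->P swapped.
Row 3: chart row 3, RS - tile across columns 1-5 and work as-is.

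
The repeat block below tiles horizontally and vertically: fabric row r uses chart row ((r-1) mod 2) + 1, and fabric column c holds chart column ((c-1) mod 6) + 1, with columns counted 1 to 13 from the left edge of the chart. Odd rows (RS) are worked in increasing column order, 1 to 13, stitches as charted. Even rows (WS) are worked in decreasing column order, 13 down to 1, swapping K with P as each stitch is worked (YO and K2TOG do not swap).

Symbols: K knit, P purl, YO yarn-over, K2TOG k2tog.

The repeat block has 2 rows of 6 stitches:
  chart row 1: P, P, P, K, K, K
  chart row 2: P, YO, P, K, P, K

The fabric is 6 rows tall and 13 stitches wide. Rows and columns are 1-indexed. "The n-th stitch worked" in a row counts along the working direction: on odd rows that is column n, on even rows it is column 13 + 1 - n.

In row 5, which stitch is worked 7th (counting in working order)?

Row 5 uses chart row ((5-1) mod 2)+1 = 1. Row 5 is odd, so RS.
Chart row 1 tiled across columns 1-13: P P P K K K P P P K K K P
Right side: take the tiled row as-is (worked left to right from column 1).
Stitch 7 in working order -> P

== STITCH ==
P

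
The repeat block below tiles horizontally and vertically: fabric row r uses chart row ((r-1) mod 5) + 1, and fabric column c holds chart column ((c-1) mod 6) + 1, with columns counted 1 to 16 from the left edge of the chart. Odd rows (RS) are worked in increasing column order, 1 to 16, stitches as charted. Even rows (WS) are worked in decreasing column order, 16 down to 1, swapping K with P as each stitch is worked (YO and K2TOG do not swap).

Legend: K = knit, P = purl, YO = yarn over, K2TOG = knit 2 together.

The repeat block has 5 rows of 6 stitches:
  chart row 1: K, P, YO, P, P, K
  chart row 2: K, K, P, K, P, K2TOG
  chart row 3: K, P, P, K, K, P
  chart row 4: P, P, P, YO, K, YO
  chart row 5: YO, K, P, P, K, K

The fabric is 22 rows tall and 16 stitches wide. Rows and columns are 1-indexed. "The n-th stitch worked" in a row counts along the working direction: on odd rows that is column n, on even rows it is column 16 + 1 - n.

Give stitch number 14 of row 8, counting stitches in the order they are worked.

Result:
K

Derivation:
Row 8 uses chart row ((8-1) mod 5)+1 = 3. Row 8 is even, so WS.
Chart row 3 tiled across columns 1-16: K P P K K P K P P K K P K P P K
WS: work from column 16 back to column 1 (reverse the tiled row), swapping K<->P (YO and K2TOG unchanged).
Row 8 as worked: P K K P K P P K K P K P P K K P
Stitch 14 in working order -> K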